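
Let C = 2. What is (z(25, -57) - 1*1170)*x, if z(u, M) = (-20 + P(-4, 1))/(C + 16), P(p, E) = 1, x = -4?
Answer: 42158/9 ≈ 4684.2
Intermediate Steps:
z(u, M) = -19/18 (z(u, M) = (-20 + 1)/(2 + 16) = -19/18)
(z(25, -57) - 1*1170)*x = (-19/18 - 1*1170)*(-4) = (-19/18 - 1170)*(-4) = -21079/18*(-4) = 42158/9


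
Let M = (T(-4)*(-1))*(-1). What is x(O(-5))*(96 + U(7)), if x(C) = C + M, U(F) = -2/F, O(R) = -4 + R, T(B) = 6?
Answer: -2010/7 ≈ -287.14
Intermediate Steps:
M = 6 (M = (6*(-1))*(-1) = -6*(-1) = 6)
x(C) = 6 + C (x(C) = C + 6 = 6 + C)
x(O(-5))*(96 + U(7)) = (6 + (-4 - 5))*(96 - 2/7) = (6 - 9)*(96 - 2*⅐) = -3*(96 - 2/7) = -3*670/7 = -2010/7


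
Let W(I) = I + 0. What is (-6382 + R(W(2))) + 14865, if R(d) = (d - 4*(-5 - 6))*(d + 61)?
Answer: 11381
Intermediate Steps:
W(I) = I
R(d) = (44 + d)*(61 + d) (R(d) = (d - 4*(-11))*(61 + d) = (d + 44)*(61 + d) = (44 + d)*(61 + d))
(-6382 + R(W(2))) + 14865 = (-6382 + (2684 + 2**2 + 105*2)) + 14865 = (-6382 + (2684 + 4 + 210)) + 14865 = (-6382 + 2898) + 14865 = -3484 + 14865 = 11381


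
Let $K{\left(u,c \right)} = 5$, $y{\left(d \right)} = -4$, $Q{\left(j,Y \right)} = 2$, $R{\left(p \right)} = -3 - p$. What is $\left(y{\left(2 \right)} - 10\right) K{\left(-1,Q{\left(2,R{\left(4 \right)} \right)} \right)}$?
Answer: $-70$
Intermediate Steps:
$\left(y{\left(2 \right)} - 10\right) K{\left(-1,Q{\left(2,R{\left(4 \right)} \right)} \right)} = \left(-4 - 10\right) 5 = \left(-14\right) 5 = -70$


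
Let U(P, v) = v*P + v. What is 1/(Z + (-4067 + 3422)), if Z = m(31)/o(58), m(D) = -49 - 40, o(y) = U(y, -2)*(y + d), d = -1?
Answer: -6726/4338181 ≈ -0.0015504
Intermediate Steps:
U(P, v) = v + P*v (U(P, v) = P*v + v = v + P*v)
o(y) = (-1 + y)*(-2 - 2*y) (o(y) = (-2*(1 + y))*(y - 1) = (-2 - 2*y)*(-1 + y) = (-1 + y)*(-2 - 2*y))
m(D) = -89
Z = 89/6726 (Z = -89/(2 - 2*58²) = -89/(2 - 2*3364) = -89/(2 - 6728) = -89/(-6726) = -89*(-1/6726) = 89/6726 ≈ 0.013232)
1/(Z + (-4067 + 3422)) = 1/(89/6726 + (-4067 + 3422)) = 1/(89/6726 - 645) = 1/(-4338181/6726) = -6726/4338181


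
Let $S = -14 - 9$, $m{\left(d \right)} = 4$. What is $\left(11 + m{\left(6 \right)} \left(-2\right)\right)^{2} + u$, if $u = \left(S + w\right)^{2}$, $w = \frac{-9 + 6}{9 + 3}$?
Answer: $\frac{8793}{16} \approx 549.56$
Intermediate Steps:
$S = -23$
$w = - \frac{1}{4}$ ($w = - \frac{3}{12} = \left(-3\right) \frac{1}{12} = - \frac{1}{4} \approx -0.25$)
$u = \frac{8649}{16}$ ($u = \left(-23 - \frac{1}{4}\right)^{2} = \left(- \frac{93}{4}\right)^{2} = \frac{8649}{16} \approx 540.56$)
$\left(11 + m{\left(6 \right)} \left(-2\right)\right)^{2} + u = \left(11 + 4 \left(-2\right)\right)^{2} + \frac{8649}{16} = \left(11 - 8\right)^{2} + \frac{8649}{16} = 3^{2} + \frac{8649}{16} = 9 + \frac{8649}{16} = \frac{8793}{16}$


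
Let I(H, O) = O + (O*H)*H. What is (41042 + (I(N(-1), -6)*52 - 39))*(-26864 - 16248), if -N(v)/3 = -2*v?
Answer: -1270036408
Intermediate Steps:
N(v) = 6*v (N(v) = -(-6)*v = 6*v)
I(H, O) = O + O*H² (I(H, O) = O + (H*O)*H = O + O*H²)
(41042 + (I(N(-1), -6)*52 - 39))*(-26864 - 16248) = (41042 + (-6*(1 + (6*(-1))²)*52 - 39))*(-26864 - 16248) = (41042 + (-6*(1 + (-6)²)*52 - 39))*(-43112) = (41042 + (-6*(1 + 36)*52 - 39))*(-43112) = (41042 + (-6*37*52 - 39))*(-43112) = (41042 + (-222*52 - 39))*(-43112) = (41042 + (-11544 - 39))*(-43112) = (41042 - 11583)*(-43112) = 29459*(-43112) = -1270036408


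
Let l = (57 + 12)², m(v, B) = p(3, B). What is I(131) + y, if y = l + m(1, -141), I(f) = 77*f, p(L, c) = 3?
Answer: 14851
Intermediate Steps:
m(v, B) = 3
l = 4761 (l = 69² = 4761)
y = 4764 (y = 4761 + 3 = 4764)
I(131) + y = 77*131 + 4764 = 10087 + 4764 = 14851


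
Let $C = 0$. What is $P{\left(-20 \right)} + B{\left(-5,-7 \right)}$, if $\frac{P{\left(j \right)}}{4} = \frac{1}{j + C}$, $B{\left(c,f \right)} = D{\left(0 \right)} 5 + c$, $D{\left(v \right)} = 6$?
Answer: $\frac{124}{5} \approx 24.8$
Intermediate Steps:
$B{\left(c,f \right)} = 30 + c$ ($B{\left(c,f \right)} = 6 \cdot 5 + c = 30 + c$)
$P{\left(j \right)} = \frac{4}{j}$ ($P{\left(j \right)} = \frac{4}{j + 0} = \frac{4}{j}$)
$P{\left(-20 \right)} + B{\left(-5,-7 \right)} = \frac{4}{-20} + \left(30 - 5\right) = 4 \left(- \frac{1}{20}\right) + 25 = - \frac{1}{5} + 25 = \frac{124}{5}$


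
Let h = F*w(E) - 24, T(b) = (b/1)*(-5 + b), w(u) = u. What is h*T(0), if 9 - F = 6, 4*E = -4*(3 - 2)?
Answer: 0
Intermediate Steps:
E = -1 (E = (-4*(3 - 2))/4 = (-4*1)/4 = (¼)*(-4) = -1)
F = 3 (F = 9 - 1*6 = 9 - 6 = 3)
T(b) = b*(-5 + b) (T(b) = (b*1)*(-5 + b) = b*(-5 + b))
h = -27 (h = 3*(-1) - 24 = -3 - 24 = -27)
h*T(0) = -0*(-5 + 0) = -0*(-5) = -27*0 = 0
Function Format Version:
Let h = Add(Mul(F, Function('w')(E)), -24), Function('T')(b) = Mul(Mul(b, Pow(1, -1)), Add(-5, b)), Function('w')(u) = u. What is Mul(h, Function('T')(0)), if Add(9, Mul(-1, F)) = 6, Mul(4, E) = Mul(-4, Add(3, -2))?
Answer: 0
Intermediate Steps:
E = -1 (E = Mul(Rational(1, 4), Mul(-4, Add(3, -2))) = Mul(Rational(1, 4), Mul(-4, 1)) = Mul(Rational(1, 4), -4) = -1)
F = 3 (F = Add(9, Mul(-1, 6)) = Add(9, -6) = 3)
Function('T')(b) = Mul(b, Add(-5, b)) (Function('T')(b) = Mul(Mul(b, 1), Add(-5, b)) = Mul(b, Add(-5, b)))
h = -27 (h = Add(Mul(3, -1), -24) = Add(-3, -24) = -27)
Mul(h, Function('T')(0)) = Mul(-27, Mul(0, Add(-5, 0))) = Mul(-27, Mul(0, -5)) = Mul(-27, 0) = 0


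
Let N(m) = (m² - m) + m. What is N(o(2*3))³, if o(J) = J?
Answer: 46656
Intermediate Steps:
N(m) = m²
N(o(2*3))³ = ((2*3)²)³ = (6²)³ = 36³ = 46656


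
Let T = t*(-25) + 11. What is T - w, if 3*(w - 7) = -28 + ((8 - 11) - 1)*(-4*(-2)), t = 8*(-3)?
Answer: 624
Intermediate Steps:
t = -24
T = 611 (T = -24*(-25) + 11 = 600 + 11 = 611)
w = -13 (w = 7 + (-28 + ((8 - 11) - 1)*(-4*(-2)))/3 = 7 + (-28 + (-3 - 1)*8)/3 = 7 + (-28 - 4*8)/3 = 7 + (-28 - 32)/3 = 7 + (⅓)*(-60) = 7 - 20 = -13)
T - w = 611 - 1*(-13) = 611 + 13 = 624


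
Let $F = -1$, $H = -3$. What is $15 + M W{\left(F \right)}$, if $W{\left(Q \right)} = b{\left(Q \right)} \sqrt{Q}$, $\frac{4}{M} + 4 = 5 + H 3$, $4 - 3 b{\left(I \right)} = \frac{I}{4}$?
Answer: $15 - \frac{17 i}{24} \approx 15.0 - 0.70833 i$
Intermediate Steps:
$b{\left(I \right)} = \frac{4}{3} - \frac{I}{12}$ ($b{\left(I \right)} = \frac{4}{3} - \frac{I \frac{1}{4}}{3} = \frac{4}{3} - \frac{\frac{1}{4} I}{3} = \frac{4}{3} - \frac{I}{12}$)
$M = - \frac{1}{2}$ ($M = \frac{4}{-4 + \left(5 - 9\right)} = \frac{4}{-4 - 4} = \frac{4}{-8} = 4 \left(- \frac{1}{8}\right) = - \frac{1}{2} \approx -0.5$)
$W{\left(Q \right)} = \sqrt{Q} \left(\frac{4}{3} - \frac{Q}{12}\right)$ ($W{\left(Q \right)} = \left(\frac{4}{3} - \frac{Q}{12}\right) \sqrt{Q} = \sqrt{Q} \left(\frac{4}{3} - \frac{Q}{12}\right)$)
$15 + M W{\left(F \right)} = 15 - \frac{\frac{1}{12} \sqrt{-1} \left(16 - -1\right)}{2} = 15 - \frac{\frac{1}{12} i \left(16 + 1\right)}{2} = 15 - \frac{\frac{1}{12} i 17}{2} = 15 - \frac{\frac{17}{12} i}{2} = 15 - \frac{17 i}{24}$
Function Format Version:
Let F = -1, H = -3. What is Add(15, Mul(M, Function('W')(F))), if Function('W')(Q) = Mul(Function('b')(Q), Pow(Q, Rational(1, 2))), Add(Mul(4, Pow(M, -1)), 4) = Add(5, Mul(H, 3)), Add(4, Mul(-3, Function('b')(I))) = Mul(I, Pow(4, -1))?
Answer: Add(15, Mul(Rational(-17, 24), I)) ≈ Add(15.000, Mul(-0.70833, I))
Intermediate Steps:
Function('b')(I) = Add(Rational(4, 3), Mul(Rational(-1, 12), I)) (Function('b')(I) = Add(Rational(4, 3), Mul(Rational(-1, 3), Mul(I, Pow(4, -1)))) = Add(Rational(4, 3), Mul(Rational(-1, 3), Mul(I, Rational(1, 4)))) = Add(Rational(4, 3), Mul(Rational(-1, 3), Mul(Rational(1, 4), I))) = Add(Rational(4, 3), Mul(Rational(-1, 12), I)))
M = Rational(-1, 2) (M = Mul(4, Pow(Add(-4, Add(5, Mul(-3, 3))), -1)) = Mul(4, Pow(Add(-4, Add(5, -9)), -1)) = Mul(4, Pow(Add(-4, -4), -1)) = Mul(4, Pow(-8, -1)) = Mul(4, Rational(-1, 8)) = Rational(-1, 2) ≈ -0.50000)
Function('W')(Q) = Mul(Pow(Q, Rational(1, 2)), Add(Rational(4, 3), Mul(Rational(-1, 12), Q))) (Function('W')(Q) = Mul(Add(Rational(4, 3), Mul(Rational(-1, 12), Q)), Pow(Q, Rational(1, 2))) = Mul(Pow(Q, Rational(1, 2)), Add(Rational(4, 3), Mul(Rational(-1, 12), Q))))
Add(15, Mul(M, Function('W')(F))) = Add(15, Mul(Rational(-1, 2), Mul(Rational(1, 12), Pow(-1, Rational(1, 2)), Add(16, Mul(-1, -1))))) = Add(15, Mul(Rational(-1, 2), Mul(Rational(1, 12), I, Add(16, 1)))) = Add(15, Mul(Rational(-1, 2), Mul(Rational(1, 12), I, 17))) = Add(15, Mul(Rational(-1, 2), Mul(Rational(17, 12), I))) = Add(15, Mul(Rational(-17, 24), I))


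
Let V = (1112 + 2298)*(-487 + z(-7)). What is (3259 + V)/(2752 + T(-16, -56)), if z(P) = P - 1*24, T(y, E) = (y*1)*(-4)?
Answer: -1763121/2816 ≈ -626.11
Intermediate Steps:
T(y, E) = -4*y (T(y, E) = y*(-4) = -4*y)
z(P) = -24 + P (z(P) = P - 24 = -24 + P)
V = -1766380 (V = (1112 + 2298)*(-487 + (-24 - 7)) = 3410*(-487 - 31) = 3410*(-518) = -1766380)
(3259 + V)/(2752 + T(-16, -56)) = (3259 - 1766380)/(2752 - 4*(-16)) = -1763121/(2752 + 64) = -1763121/2816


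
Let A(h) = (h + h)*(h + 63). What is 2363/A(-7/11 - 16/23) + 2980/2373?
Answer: -327587073551/24953870004 ≈ -13.128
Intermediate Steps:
A(h) = 2*h*(63 + h) (A(h) = (2*h)*(63 + h) = 2*h*(63 + h))
2363/A(-7/11 - 16/23) + 2980/2373 = 2363/((2*(-7/11 - 16/23)*(63 + (-7/11 - 16/23)))) + 2980/2373 = 2363/((2*(-337/253)*(63 - 337/253))) + 2980/2373 = 2363/((2*(-337/253)*(15602/253))) + 2980/2373 = 2363/(-10515748/64009) + 2980/2373 = 2363*(-64009/10515748) + 2980/2373 = -151253267/10515748 + 2980/2373 = -327587073551/24953870004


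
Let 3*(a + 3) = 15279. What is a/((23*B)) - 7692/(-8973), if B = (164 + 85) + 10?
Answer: 30497938/17817387 ≈ 1.7117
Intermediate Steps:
a = 5090 (a = -3 + (⅓)*15279 = -3 + 5093 = 5090)
B = 259 (B = 249 + 10 = 259)
a/((23*B)) - 7692/(-8973) = 5090/((23*259)) - 7692/(-8973) = 5090/5957 - 7692*(-1/8973) = 5090*(1/5957) + 2564/2991 = 5090/5957 + 2564/2991 = 30497938/17817387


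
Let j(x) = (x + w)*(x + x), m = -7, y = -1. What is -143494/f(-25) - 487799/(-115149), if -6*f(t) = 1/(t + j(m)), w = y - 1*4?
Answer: 14176898027747/115149 ≈ 1.2312e+8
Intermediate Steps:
w = -5 (w = -1 - 1*4 = -1 - 4 = -5)
j(x) = 2*x*(-5 + x) (j(x) = (x - 5)*(x + x) = (-5 + x)*(2*x) = 2*x*(-5 + x))
f(t) = -1/(6*(168 + t)) (f(t) = -1/(6*(t + 2*(-7)*(-5 - 7))) = -1/(6*(t + 2*(-7)*(-12))) = -1/(6*(t + 168)) = -1/(6*(168 + t)))
-143494/f(-25) - 487799/(-115149) = -143494/((-1/(1008 + 6*(-25)))) - 487799/(-115149) = -143494/((-1/(1008 - 150))) - 487799*(-1/115149) = -143494/((-1/858)) + 487799/115149 = -143494/((-1*1/858)) + 487799/115149 = -143494/(-1/858) + 487799/115149 = -143494*(-858) + 487799/115149 = 123117852 + 487799/115149 = 14176898027747/115149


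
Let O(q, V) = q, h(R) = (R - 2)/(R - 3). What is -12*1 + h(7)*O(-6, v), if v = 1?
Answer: -39/2 ≈ -19.500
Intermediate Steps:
h(R) = (-2 + R)/(-3 + R)
-12*1 + h(7)*O(-6, v) = -12*1 + ((-2 + 7)/(-3 + 7))*(-6) = -12 + (5/4)*(-6) = -12 - 15/2 = -39/2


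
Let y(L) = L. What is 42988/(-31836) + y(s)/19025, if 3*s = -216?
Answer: -205034723/151419975 ≈ -1.3541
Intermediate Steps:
s = -72 (s = (⅓)*(-216) = -72)
42988/(-31836) + y(s)/19025 = 42988/(-31836) - 72/19025 = 42988*(-1/31836) - 72*1/19025 = -10747/7959 - 72/19025 = -205034723/151419975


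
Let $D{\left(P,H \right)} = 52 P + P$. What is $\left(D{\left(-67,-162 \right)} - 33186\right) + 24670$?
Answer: $-12067$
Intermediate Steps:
$D{\left(P,H \right)} = 53 P$
$\left(D{\left(-67,-162 \right)} - 33186\right) + 24670 = \left(53 \left(-67\right) - 33186\right) + 24670 = \left(-3551 - 33186\right) + 24670 = -36737 + 24670 = -12067$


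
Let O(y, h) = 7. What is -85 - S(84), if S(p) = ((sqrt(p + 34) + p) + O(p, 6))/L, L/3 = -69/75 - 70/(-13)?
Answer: -399580/4353 - 325*sqrt(118)/4353 ≈ -92.605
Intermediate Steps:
L = 4353/325 (L = 3*(-69/75 - 70/(-13)) = 3*(-69*1/75 - 70*(-1/13)) = 3*(-23/25 + 70/13) = 3*(1451/325) = 4353/325 ≈ 13.394)
S(p) = 2275/4353 + 325*p/4353 + 325*sqrt(34 + p)/4353 (S(p) = ((sqrt(p + 34) + p) + 7)/(4353/325) = ((sqrt(34 + p) + p) + 7)*(325/4353) = ((p + sqrt(34 + p)) + 7)*(325/4353) = (7 + p + sqrt(34 + p))*(325/4353) = 2275/4353 + 325*p/4353 + 325*sqrt(34 + p)/4353)
-85 - S(84) = -85 - (2275/4353 + (325/4353)*84 + 325*sqrt(34 + 84)/4353) = -85 - (2275/4353 + 9100/1451 + 325*sqrt(118)/4353) = -85 - (29575/4353 + 325*sqrt(118)/4353) = -85 + (-29575/4353 - 325*sqrt(118)/4353) = -399580/4353 - 325*sqrt(118)/4353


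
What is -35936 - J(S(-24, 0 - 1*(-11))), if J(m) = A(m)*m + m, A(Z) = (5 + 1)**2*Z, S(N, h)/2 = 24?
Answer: -118928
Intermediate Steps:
S(N, h) = 48 (S(N, h) = 2*24 = 48)
A(Z) = 36*Z (A(Z) = 6**2*Z = 36*Z)
J(m) = m + 36*m**2 (J(m) = (36*m)*m + m = 36*m**2 + m = m + 36*m**2)
-35936 - J(S(-24, 0 - 1*(-11))) = -35936 - 48*(1 + 36*48) = -35936 - 48*(1 + 1728) = -35936 - 48*1729 = -35936 - 1*82992 = -35936 - 82992 = -118928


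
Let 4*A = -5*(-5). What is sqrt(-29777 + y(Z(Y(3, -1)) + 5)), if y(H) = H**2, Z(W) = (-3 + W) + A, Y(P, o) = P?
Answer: I*sqrt(474407)/4 ≈ 172.19*I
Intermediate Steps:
A = 25/4 (A = (-5*(-5))/4 = (1/4)*25 = 25/4 ≈ 6.2500)
Z(W) = 13/4 + W (Z(W) = (-3 + W) + 25/4 = 13/4 + W)
sqrt(-29777 + y(Z(Y(3, -1)) + 5)) = sqrt(-29777 + ((13/4 + 3) + 5)**2) = sqrt(-29777 + (25/4 + 5)**2) = sqrt(-29777 + (45/4)**2) = sqrt(-29777 + 2025/16) = sqrt(-474407/16) = I*sqrt(474407)/4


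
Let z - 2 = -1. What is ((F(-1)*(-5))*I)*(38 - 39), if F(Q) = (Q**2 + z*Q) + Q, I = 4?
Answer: -20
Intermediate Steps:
z = 1 (z = 2 - 1 = 1)
F(Q) = Q**2 + 2*Q (F(Q) = (Q**2 + 1*Q) + Q = (Q**2 + Q) + Q = (Q + Q**2) + Q = Q**2 + 2*Q)
((F(-1)*(-5))*I)*(38 - 39) = ((-(2 - 1)*(-5))*4)*(38 - 39) = ((-1*1*(-5))*4)*(-1) = (-1*(-5)*4)*(-1) = (5*4)*(-1) = 20*(-1) = -20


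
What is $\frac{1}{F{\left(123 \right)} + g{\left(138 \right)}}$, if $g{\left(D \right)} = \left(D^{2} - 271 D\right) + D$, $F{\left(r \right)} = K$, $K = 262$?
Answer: $- \frac{1}{17954} \approx -5.5698 \cdot 10^{-5}$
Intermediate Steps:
$F{\left(r \right)} = 262$
$g{\left(D \right)} = D^{2} - 270 D$
$\frac{1}{F{\left(123 \right)} + g{\left(138 \right)}} = \frac{1}{262 + 138 \left(-270 + 138\right)} = \frac{1}{262 + 138 \left(-132\right)} = \frac{1}{262 - 18216} = \frac{1}{-17954} = - \frac{1}{17954}$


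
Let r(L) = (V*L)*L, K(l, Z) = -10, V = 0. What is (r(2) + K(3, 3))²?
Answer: 100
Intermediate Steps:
r(L) = 0 (r(L) = (0*L)*L = 0*L = 0)
(r(2) + K(3, 3))² = (0 - 10)² = (-10)² = 100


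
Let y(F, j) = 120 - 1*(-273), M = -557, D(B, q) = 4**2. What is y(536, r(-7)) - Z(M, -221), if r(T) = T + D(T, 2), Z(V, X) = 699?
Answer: -306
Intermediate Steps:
D(B, q) = 16
r(T) = 16 + T (r(T) = T + 16 = 16 + T)
y(F, j) = 393 (y(F, j) = 120 + 273 = 393)
y(536, r(-7)) - Z(M, -221) = 393 - 1*699 = 393 - 699 = -306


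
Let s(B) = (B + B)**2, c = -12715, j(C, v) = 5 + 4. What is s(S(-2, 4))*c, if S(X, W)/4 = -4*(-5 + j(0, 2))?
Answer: -208322560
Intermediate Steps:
j(C, v) = 9
S(X, W) = -64 (S(X, W) = 4*(-4*(-5 + 9)) = 4*(-4*4) = 4*(-16) = -64)
s(B) = 4*B**2 (s(B) = (2*B)**2 = 4*B**2)
s(S(-2, 4))*c = (4*(-64)**2)*(-12715) = (4*4096)*(-12715) = 16384*(-12715) = -208322560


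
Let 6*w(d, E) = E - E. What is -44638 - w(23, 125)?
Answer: -44638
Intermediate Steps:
w(d, E) = 0 (w(d, E) = (E - E)/6 = (1/6)*0 = 0)
-44638 - w(23, 125) = -44638 - 1*0 = -44638 + 0 = -44638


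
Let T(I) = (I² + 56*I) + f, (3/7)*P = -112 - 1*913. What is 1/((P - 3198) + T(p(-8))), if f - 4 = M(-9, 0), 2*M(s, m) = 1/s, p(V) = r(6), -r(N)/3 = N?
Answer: -18/112855 ≈ -0.00015950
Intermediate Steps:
P = -7175/3 (P = 7*(-112 - 1*913)/3 = 7*(-112 - 913)/3 = (7/3)*(-1025) = -7175/3 ≈ -2391.7)
r(N) = -3*N
p(V) = -18 (p(V) = -3*6 = -18)
M(s, m) = 1/(2*s) (M(s, m) = (1/s)/2 = 1/(2*s))
f = 71/18 (f = 4 + (½)/(-9) = 4 + (½)*(-⅑) = 4 - 1/18 = 71/18 ≈ 3.9444)
T(I) = 71/18 + I² + 56*I (T(I) = (I² + 56*I) + 71/18 = 71/18 + I² + 56*I)
1/((P - 3198) + T(p(-8))) = 1/((-7175/3 - 3198) + (71/18 + (-18)² + 56*(-18))) = 1/(-16769/3 + (71/18 + 324 - 1008)) = 1/(-16769/3 - 12241/18) = 1/(-112855/18) = -18/112855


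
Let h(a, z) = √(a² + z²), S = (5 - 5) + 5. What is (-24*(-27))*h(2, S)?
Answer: 648*√29 ≈ 3489.6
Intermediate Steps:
S = 5 (S = 0 + 5 = 5)
(-24*(-27))*h(2, S) = (-24*(-27))*√(2² + 5²) = 648*√(4 + 25) = 648*√29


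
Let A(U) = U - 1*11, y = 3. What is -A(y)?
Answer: 8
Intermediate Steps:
A(U) = -11 + U (A(U) = U - 11 = -11 + U)
-A(y) = -(-11 + 3) = -1*(-8) = 8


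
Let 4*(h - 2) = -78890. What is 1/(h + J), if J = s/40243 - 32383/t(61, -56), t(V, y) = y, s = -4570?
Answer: -321944/6162763345 ≈ -5.2240e-5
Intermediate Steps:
h = -39441/2 (h = 2 + (1/4)*(-78890) = 2 - 39445/2 = -39441/2 ≈ -19721.)
J = 186133307/321944 (J = -4570/40243 - 32383/(-56) = -4570*1/40243 - 32383*(-1/56) = -4570/40243 + 32383/56 = 186133307/321944 ≈ 578.15)
1/(h + J) = 1/(-39441/2 + 186133307/321944) = 1/(-6162763345/321944) = -321944/6162763345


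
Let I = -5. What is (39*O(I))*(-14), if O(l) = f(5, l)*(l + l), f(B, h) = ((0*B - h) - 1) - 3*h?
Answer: 103740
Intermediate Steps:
f(B, h) = -1 - 4*h (f(B, h) = ((0 - h) - 1) - 3*h = (-h - 1) - 3*h = (-1 - h) - 3*h = -1 - 4*h)
O(l) = 2*l*(-1 - 4*l) (O(l) = (-1 - 4*l)*(l + l) = (-1 - 4*l)*(2*l) = 2*l*(-1 - 4*l))
(39*O(I))*(-14) = (39*(-2*(-5)*(1 + 4*(-5))))*(-14) = (39*(-2*(-5)*(1 - 20)))*(-14) = (39*(-2*(-5)*(-19)))*(-14) = (39*(-190))*(-14) = -7410*(-14) = 103740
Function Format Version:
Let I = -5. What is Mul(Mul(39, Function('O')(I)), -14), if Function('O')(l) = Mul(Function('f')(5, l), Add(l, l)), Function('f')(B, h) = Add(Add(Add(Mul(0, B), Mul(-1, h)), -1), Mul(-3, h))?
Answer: 103740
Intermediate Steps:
Function('f')(B, h) = Add(-1, Mul(-4, h)) (Function('f')(B, h) = Add(Add(Add(0, Mul(-1, h)), -1), Mul(-3, h)) = Add(Add(Mul(-1, h), -1), Mul(-3, h)) = Add(Add(-1, Mul(-1, h)), Mul(-3, h)) = Add(-1, Mul(-4, h)))
Function('O')(l) = Mul(2, l, Add(-1, Mul(-4, l))) (Function('O')(l) = Mul(Add(-1, Mul(-4, l)), Add(l, l)) = Mul(Add(-1, Mul(-4, l)), Mul(2, l)) = Mul(2, l, Add(-1, Mul(-4, l))))
Mul(Mul(39, Function('O')(I)), -14) = Mul(Mul(39, Mul(-2, -5, Add(1, Mul(4, -5)))), -14) = Mul(Mul(39, Mul(-2, -5, Add(1, -20))), -14) = Mul(Mul(39, Mul(-2, -5, -19)), -14) = Mul(Mul(39, -190), -14) = Mul(-7410, -14) = 103740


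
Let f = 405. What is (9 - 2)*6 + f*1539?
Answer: 623337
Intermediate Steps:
(9 - 2)*6 + f*1539 = (9 - 2)*6 + 405*1539 = 7*6 + 623295 = 42 + 623295 = 623337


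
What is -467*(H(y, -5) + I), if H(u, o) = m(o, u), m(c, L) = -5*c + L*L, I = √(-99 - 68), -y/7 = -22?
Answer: -11087047 - 467*I*√167 ≈ -1.1087e+7 - 6035.0*I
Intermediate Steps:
y = 154 (y = -7*(-22) = 154)
I = I*√167 (I = √(-167) = I*√167 ≈ 12.923*I)
m(c, L) = L² - 5*c (m(c, L) = -5*c + L² = L² - 5*c)
H(u, o) = u² - 5*o
-467*(H(y, -5) + I) = -467*((154² - 5*(-5)) + I*√167) = -467*((23716 + 25) + I*√167) = -467*(23741 + I*√167) = -11087047 - 467*I*√167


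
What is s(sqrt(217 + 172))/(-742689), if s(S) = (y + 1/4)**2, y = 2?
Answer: -1/146704 ≈ -6.8164e-6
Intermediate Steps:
s(S) = 81/16 (s(S) = (2 + 1/4)**2 = (9/4)**2 = 81/16)
s(sqrt(217 + 172))/(-742689) = (81/16)/(-742689) = (81/16)*(-1/742689) = -1/146704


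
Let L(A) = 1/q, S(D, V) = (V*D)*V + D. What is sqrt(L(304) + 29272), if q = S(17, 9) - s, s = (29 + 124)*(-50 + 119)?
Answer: sqrt(50157015645)/1309 ≈ 171.09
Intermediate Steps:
S(D, V) = D + D*V**2 (S(D, V) = (D*V)*V + D = D*V**2 + D = D + D*V**2)
s = 10557 (s = 153*69 = 10557)
q = -9163 (q = 17*(1 + 9**2) - 1*10557 = 17*(1 + 81) - 10557 = 17*82 - 10557 = 1394 - 10557 = -9163)
L(A) = -1/9163 (L(A) = 1/(-9163) = -1/9163)
sqrt(L(304) + 29272) = sqrt(-1/9163 + 29272) = sqrt(268219335/9163) = sqrt(50157015645)/1309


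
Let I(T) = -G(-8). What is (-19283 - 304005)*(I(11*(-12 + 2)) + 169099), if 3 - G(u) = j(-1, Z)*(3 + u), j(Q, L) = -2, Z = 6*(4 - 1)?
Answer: -54669940528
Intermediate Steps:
Z = 18 (Z = 6*3 = 18)
G(u) = 9 + 2*u (G(u) = 3 - (-2)*(3 + u) = 3 - (-6 - 2*u) = 3 + (6 + 2*u) = 9 + 2*u)
I(T) = 7 (I(T) = -(9 + 2*(-8)) = -(9 - 16) = -1*(-7) = 7)
(-19283 - 304005)*(I(11*(-12 + 2)) + 169099) = (-19283 - 304005)*(7 + 169099) = -323288*169106 = -54669940528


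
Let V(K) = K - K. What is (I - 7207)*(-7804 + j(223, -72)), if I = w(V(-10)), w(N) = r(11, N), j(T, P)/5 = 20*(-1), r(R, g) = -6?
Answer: 57011552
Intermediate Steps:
j(T, P) = -100 (j(T, P) = 5*(20*(-1)) = 5*(-20) = -100)
V(K) = 0
w(N) = -6
I = -6
(I - 7207)*(-7804 + j(223, -72)) = (-6 - 7207)*(-7804 - 100) = -7213*(-7904) = 57011552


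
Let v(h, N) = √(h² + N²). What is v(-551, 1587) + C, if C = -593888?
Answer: -593888 + √2822170 ≈ -5.9221e+5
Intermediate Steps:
v(h, N) = √(N² + h²)
v(-551, 1587) + C = √(1587² + (-551)²) - 593888 = √(2518569 + 303601) - 593888 = √2822170 - 593888 = -593888 + √2822170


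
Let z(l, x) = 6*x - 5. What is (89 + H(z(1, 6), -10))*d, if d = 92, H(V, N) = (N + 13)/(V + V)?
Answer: 253966/31 ≈ 8192.5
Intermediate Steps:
z(l, x) = -5 + 6*x
H(V, N) = (13 + N)/(2*V) (H(V, N) = (13 + N)/((2*V)) = (13 + N)*(1/(2*V)) = (13 + N)/(2*V))
(89 + H(z(1, 6), -10))*d = (89 + (13 - 10)/(2*(-5 + 6*6)))*92 = (89 + (½)*3/(-5 + 36))*92 = (89 + (½)*3/31)*92 = (89 + (½)*(1/31)*3)*92 = (89 + 3/62)*92 = (5521/62)*92 = 253966/31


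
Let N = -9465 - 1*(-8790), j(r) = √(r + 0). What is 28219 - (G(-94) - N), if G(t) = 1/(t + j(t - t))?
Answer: 2589137/94 ≈ 27544.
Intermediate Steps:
j(r) = √r
N = -675 (N = -9465 + 8790 = -675)
G(t) = 1/t (G(t) = 1/(t + √(t - t)) = 1/(t + √0) = 1/(t + 0) = 1/t)
28219 - (G(-94) - N) = 28219 - (1/(-94) - 1*(-675)) = 28219 - (-1/94 + 675) = 28219 - 1*63449/94 = 28219 - 63449/94 = 2589137/94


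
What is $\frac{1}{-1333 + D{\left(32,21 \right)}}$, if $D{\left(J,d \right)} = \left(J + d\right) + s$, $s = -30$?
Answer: $- \frac{1}{1310} \approx -0.00076336$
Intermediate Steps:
$D{\left(J,d \right)} = -30 + J + d$ ($D{\left(J,d \right)} = \left(J + d\right) - 30 = -30 + J + d$)
$\frac{1}{-1333 + D{\left(32,21 \right)}} = \frac{1}{-1333 + \left(-30 + 32 + 21\right)} = \frac{1}{-1333 + 23} = \frac{1}{-1310} = - \frac{1}{1310}$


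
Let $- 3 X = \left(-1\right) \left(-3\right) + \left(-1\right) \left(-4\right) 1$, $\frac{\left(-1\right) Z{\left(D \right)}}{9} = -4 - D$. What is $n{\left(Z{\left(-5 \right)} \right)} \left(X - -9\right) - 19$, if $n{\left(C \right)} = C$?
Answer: $-79$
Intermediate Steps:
$Z{\left(D \right)} = 36 + 9 D$ ($Z{\left(D \right)} = - 9 \left(-4 - D\right) = 36 + 9 D$)
$X = - \frac{7}{3}$ ($X = - \frac{\left(-1\right) \left(-3\right) + \left(-1\right) \left(-4\right) 1}{3} = - \frac{3 + 4 \cdot 1}{3} = - \frac{3 + 4}{3} = \left(- \frac{1}{3}\right) 7 = - \frac{7}{3} \approx -2.3333$)
$n{\left(Z{\left(-5 \right)} \right)} \left(X - -9\right) - 19 = \left(36 + 9 \left(-5\right)\right) \left(- \frac{7}{3} - -9\right) - 19 = \left(36 - 45\right) \left(- \frac{7}{3} + 9\right) - 19 = \left(-9\right) \frac{20}{3} - 19 = -60 - 19 = -79$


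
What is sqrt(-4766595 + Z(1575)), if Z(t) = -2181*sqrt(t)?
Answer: sqrt(-4766595 - 32715*sqrt(7)) ≈ 2203.0*I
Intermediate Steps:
sqrt(-4766595 + Z(1575)) = sqrt(-4766595 - 32715*sqrt(7))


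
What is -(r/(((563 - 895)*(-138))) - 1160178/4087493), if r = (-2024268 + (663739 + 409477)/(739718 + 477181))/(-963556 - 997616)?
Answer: 31711555895857865551939/111733761388501732338216 ≈ 0.28381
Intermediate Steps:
r = 615832157929/596637061407 (r = (-2024268 + 1073216/1216899)/(-1961172) = (-2024268 + 1073216*(1/1216899))*(-1/1961172) = (-2024268 + 1073216/1216899)*(-1/1961172) = -2463328631716/1216899*(-1/1961172) = 615832157929/596637061407 ≈ 1.0322)
-(r/(((563 - 895)*(-138))) - 1160178/4087493) = -(615832157929/(596637061407*(((563 - 895)*(-138)))) - 1160178/4087493) = -(615832157929/(596637061407*((-332*(-138)))) - 1160178*1/4087493) = -((615832157929/596637061407)/45816 - 1160178/4087493) = -((615832157929/596637061407)*(1/45816) - 1160178/4087493) = -(615832157929/27335523605423112 - 1160178/4087493) = -1*(-31711555895857865551939/111733761388501732338216) = 31711555895857865551939/111733761388501732338216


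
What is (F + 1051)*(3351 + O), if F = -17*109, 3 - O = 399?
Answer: -2369910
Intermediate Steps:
O = -396 (O = 3 - 1*399 = 3 - 399 = -396)
F = -1853
(F + 1051)*(3351 + O) = (-1853 + 1051)*(3351 - 396) = -802*2955 = -2369910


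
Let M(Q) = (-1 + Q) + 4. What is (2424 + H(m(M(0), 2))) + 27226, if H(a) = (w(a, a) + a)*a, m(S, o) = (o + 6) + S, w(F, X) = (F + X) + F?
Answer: 30134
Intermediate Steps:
M(Q) = 3 + Q
w(F, X) = X + 2*F
m(S, o) = 6 + S + o (m(S, o) = (6 + o) + S = 6 + S + o)
H(a) = 4*a² (H(a) = ((a + 2*a) + a)*a = (3*a + a)*a = (4*a)*a = 4*a²)
(2424 + H(m(M(0), 2))) + 27226 = (2424 + 4*(6 + (3 + 0) + 2)²) + 27226 = (2424 + 4*(6 + 3 + 2)²) + 27226 = (2424 + 4*11²) + 27226 = (2424 + 4*121) + 27226 = (2424 + 484) + 27226 = 2908 + 27226 = 30134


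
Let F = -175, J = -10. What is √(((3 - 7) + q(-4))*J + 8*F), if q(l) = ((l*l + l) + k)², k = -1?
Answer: I*√2570 ≈ 50.695*I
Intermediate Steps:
q(l) = (-1 + l + l²)² (q(l) = ((l*l + l) - 1)² = ((l² + l) - 1)² = ((l + l²) - 1)² = (-1 + l + l²)²)
√(((3 - 7) + q(-4))*J + 8*F) = √(((3 - 7) + (-1 - 4 + (-4)²)²)*(-10) + 8*(-175)) = √((-4 + (-1 - 4 + 16)²)*(-10) - 1400) = √((-4 + 11²)*(-10) - 1400) = √((-4 + 121)*(-10) - 1400) = √(117*(-10) - 1400) = √(-1170 - 1400) = √(-2570) = I*√2570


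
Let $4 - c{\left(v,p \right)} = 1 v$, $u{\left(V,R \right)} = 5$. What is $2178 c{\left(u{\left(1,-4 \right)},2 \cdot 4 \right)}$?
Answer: $-2178$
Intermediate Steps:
$c{\left(v,p \right)} = 4 - v$ ($c{\left(v,p \right)} = 4 - 1 v = 4 - v$)
$2178 c{\left(u{\left(1,-4 \right)},2 \cdot 4 \right)} = 2178 \left(4 - 5\right) = 2178 \left(-1\right) = -2178$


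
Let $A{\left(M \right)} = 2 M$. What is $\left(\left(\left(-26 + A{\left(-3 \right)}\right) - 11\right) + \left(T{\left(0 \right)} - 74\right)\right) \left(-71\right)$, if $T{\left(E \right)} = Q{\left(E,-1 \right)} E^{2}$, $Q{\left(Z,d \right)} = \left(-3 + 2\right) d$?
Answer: $8307$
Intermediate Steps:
$Q{\left(Z,d \right)} = - d$
$T{\left(E \right)} = E^{2}$ ($T{\left(E \right)} = \left(-1\right) \left(-1\right) E^{2} = 1 E^{2} = E^{2}$)
$\left(\left(\left(-26 + A{\left(-3 \right)}\right) - 11\right) + \left(T{\left(0 \right)} - 74\right)\right) \left(-71\right) = \left(\left(\left(-26 + 2 \left(-3\right)\right) - 11\right) - \left(74 - 0^{2}\right)\right) \left(-71\right) = \left(\left(\left(-26 - 6\right) - 11\right) + \left(0 - 74\right)\right) \left(-71\right) = \left(\left(-32 - 11\right) - 74\right) \left(-71\right) = \left(-43 - 74\right) \left(-71\right) = \left(-117\right) \left(-71\right) = 8307$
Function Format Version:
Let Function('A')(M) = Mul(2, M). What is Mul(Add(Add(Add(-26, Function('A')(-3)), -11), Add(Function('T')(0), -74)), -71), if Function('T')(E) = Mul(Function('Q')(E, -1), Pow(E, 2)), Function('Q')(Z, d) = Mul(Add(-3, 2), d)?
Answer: 8307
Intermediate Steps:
Function('Q')(Z, d) = Mul(-1, d)
Function('T')(E) = Pow(E, 2) (Function('T')(E) = Mul(Mul(-1, -1), Pow(E, 2)) = Mul(1, Pow(E, 2)) = Pow(E, 2))
Mul(Add(Add(Add(-26, Function('A')(-3)), -11), Add(Function('T')(0), -74)), -71) = Mul(Add(Add(Add(-26, Mul(2, -3)), -11), Add(Pow(0, 2), -74)), -71) = Mul(Add(Add(Add(-26, -6), -11), Add(0, -74)), -71) = Mul(Add(Add(-32, -11), -74), -71) = Mul(Add(-43, -74), -71) = Mul(-117, -71) = 8307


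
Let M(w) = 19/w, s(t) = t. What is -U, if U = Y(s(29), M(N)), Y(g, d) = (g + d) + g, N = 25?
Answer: -1469/25 ≈ -58.760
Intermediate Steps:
Y(g, d) = d + 2*g (Y(g, d) = (d + g) + g = d + 2*g)
U = 1469/25 (U = 19/25 + 2*29 = 19*(1/25) + 58 = 19/25 + 58 = 1469/25 ≈ 58.760)
-U = -1*1469/25 = -1469/25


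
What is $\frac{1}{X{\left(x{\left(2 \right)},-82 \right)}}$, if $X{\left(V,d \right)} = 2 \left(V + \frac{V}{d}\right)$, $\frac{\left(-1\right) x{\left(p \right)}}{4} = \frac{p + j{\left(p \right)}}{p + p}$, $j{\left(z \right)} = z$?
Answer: $- \frac{41}{324} \approx -0.12654$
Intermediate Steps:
$x{\left(p \right)} = -4$ ($x{\left(p \right)} = - 4 \frac{p + p}{p + p} = - 4 \frac{2 p}{2 p} = - 4 \cdot 2 p \frac{1}{2 p} = \left(-4\right) 1 = -4$)
$X{\left(V,d \right)} = 2 V + \frac{2 V}{d}$
$\frac{1}{X{\left(x{\left(2 \right)},-82 \right)}} = \frac{1}{2 \left(-4\right) \frac{1}{-82} \left(1 - 82\right)} = \frac{1}{2 \left(-4\right) \left(- \frac{1}{82}\right) \left(-81\right)} = \frac{1}{- \frac{324}{41}} = - \frac{41}{324}$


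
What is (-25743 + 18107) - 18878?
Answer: -26514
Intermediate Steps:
(-25743 + 18107) - 18878 = -7636 - 18878 = -26514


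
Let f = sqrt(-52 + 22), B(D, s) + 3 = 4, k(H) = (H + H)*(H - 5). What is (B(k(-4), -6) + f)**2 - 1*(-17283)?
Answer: 17254 + 2*I*sqrt(30) ≈ 17254.0 + 10.954*I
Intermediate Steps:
k(H) = 2*H*(-5 + H) (k(H) = (2*H)*(-5 + H) = 2*H*(-5 + H))
B(D, s) = 1 (B(D, s) = -3 + 4 = 1)
f = I*sqrt(30) (f = sqrt(-30) = I*sqrt(30) ≈ 5.4772*I)
(B(k(-4), -6) + f)**2 - 1*(-17283) = (1 + I*sqrt(30))**2 - 1*(-17283) = (1 + I*sqrt(30))**2 + 17283 = 17283 + (1 + I*sqrt(30))**2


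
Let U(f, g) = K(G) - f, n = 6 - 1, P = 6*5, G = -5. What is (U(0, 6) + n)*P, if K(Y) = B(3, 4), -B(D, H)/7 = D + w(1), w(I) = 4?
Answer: -1320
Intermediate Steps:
P = 30
n = 5
B(D, H) = -28 - 7*D (B(D, H) = -7*(D + 4) = -7*(4 + D) = -28 - 7*D)
K(Y) = -49 (K(Y) = -28 - 7*3 = -28 - 21 = -49)
U(f, g) = -49 - f
(U(0, 6) + n)*P = ((-49 - 1*0) + 5)*30 = ((-49 + 0) + 5)*30 = (-49 + 5)*30 = -44*30 = -1320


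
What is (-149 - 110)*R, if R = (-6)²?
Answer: -9324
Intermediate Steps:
R = 36
(-149 - 110)*R = (-149 - 110)*36 = -259*36 = -9324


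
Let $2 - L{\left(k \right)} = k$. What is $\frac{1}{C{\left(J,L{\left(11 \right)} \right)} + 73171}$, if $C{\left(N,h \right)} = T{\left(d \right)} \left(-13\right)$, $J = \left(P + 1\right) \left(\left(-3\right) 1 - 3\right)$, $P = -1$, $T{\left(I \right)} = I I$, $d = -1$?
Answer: $\frac{1}{73158} \approx 1.3669 \cdot 10^{-5}$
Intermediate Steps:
$L{\left(k \right)} = 2 - k$
$T{\left(I \right)} = I^{2}$
$J = 0$ ($J = \left(-1 + 1\right) \left(\left(-3\right) 1 - 3\right) = 0 \left(-3 - 3\right) = 0 \left(-6\right) = 0$)
$C{\left(N,h \right)} = -13$ ($C{\left(N,h \right)} = \left(-1\right)^{2} \left(-13\right) = 1 \left(-13\right) = -13$)
$\frac{1}{C{\left(J,L{\left(11 \right)} \right)} + 73171} = \frac{1}{-13 + 73171} = \frac{1}{73158}$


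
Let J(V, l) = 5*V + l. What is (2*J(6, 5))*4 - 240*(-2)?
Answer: 760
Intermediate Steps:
J(V, l) = l + 5*V
(2*J(6, 5))*4 - 240*(-2) = (2*(5 + 5*6))*4 - 240*(-2) = (2*(5 + 30))*4 - 20*(-24) = (2*35)*4 + 480 = 70*4 + 480 = 280 + 480 = 760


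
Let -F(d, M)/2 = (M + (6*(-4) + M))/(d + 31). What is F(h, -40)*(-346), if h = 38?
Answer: -71968/69 ≈ -1043.0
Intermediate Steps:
F(d, M) = -2*(-24 + 2*M)/(31 + d) (F(d, M) = -2*(M + (6*(-4) + M))/(d + 31) = -2*(M + (-24 + M))/(31 + d) = -2*(-24 + 2*M)/(31 + d))
F(h, -40)*(-346) = (4*(12 - 1*(-40))/(31 + 38))*(-346) = (4*(12 + 40)/69)*(-346) = (4*(1/69)*52)*(-346) = (208/69)*(-346) = -71968/69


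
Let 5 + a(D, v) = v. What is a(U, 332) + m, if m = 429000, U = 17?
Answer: 429327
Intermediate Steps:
a(D, v) = -5 + v
a(U, 332) + m = (-5 + 332) + 429000 = 327 + 429000 = 429327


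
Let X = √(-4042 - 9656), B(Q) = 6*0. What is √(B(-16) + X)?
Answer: √3*1522^(¼)*√I ≈ 7.6498 + 7.6498*I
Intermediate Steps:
B(Q) = 0
X = 3*I*√1522 (X = √(-13698) = 3*I*√1522 ≈ 117.04*I)
√(B(-16) + X) = √(0 + 3*I*√1522) = √(3*I*√1522) = √3*1522^(¼)*√I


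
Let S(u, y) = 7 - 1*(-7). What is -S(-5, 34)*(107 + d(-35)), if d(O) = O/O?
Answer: -1512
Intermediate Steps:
S(u, y) = 14 (S(u, y) = 7 + 7 = 14)
d(O) = 1
-S(-5, 34)*(107 + d(-35)) = -14*(107 + 1) = -14*108 = -1*1512 = -1512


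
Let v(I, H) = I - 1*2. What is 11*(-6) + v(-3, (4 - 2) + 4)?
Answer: -71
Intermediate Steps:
v(I, H) = -2 + I (v(I, H) = I - 2 = -2 + I)
11*(-6) + v(-3, (4 - 2) + 4) = 11*(-6) + (-2 - 3) = -66 - 5 = -71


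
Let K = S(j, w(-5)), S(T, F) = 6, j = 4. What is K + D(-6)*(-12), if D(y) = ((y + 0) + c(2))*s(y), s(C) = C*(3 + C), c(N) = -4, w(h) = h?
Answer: 2166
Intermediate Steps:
K = 6
D(y) = y*(-4 + y)*(3 + y) (D(y) = ((y + 0) - 4)*(y*(3 + y)) = (y - 4)*(y*(3 + y)) = (-4 + y)*(y*(3 + y)) = y*(-4 + y)*(3 + y))
K + D(-6)*(-12) = 6 - 6*(-4 - 6)*(3 - 6)*(-12) = 6 - 6*(-10)*(-3)*(-12) = 6 - 180*(-12) = 6 + 2160 = 2166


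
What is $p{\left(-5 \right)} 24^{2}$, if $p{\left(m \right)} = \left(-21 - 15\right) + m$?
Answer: $-23616$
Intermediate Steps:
$p{\left(m \right)} = -36 + m$
$p{\left(-5 \right)} 24^{2} = \left(-36 - 5\right) 24^{2} = \left(-41\right) 576 = -23616$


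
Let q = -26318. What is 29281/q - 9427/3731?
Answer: -357347197/98192458 ≈ -3.6393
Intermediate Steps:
29281/q - 9427/3731 = 29281/(-26318) - 9427/3731 = 29281*(-1/26318) - 9427*1/3731 = -29281/26318 - 9427/3731 = -357347197/98192458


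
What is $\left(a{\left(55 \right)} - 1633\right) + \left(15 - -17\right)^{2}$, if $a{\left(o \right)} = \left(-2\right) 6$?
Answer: $-621$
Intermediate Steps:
$a{\left(o \right)} = -12$
$\left(a{\left(55 \right)} - 1633\right) + \left(15 - -17\right)^{2} = \left(-12 - 1633\right) + \left(15 - -17\right)^{2} = -1645 + \left(15 + \left(-3 + 20\right)\right)^{2} = -1645 + \left(15 + 17\right)^{2} = -1645 + 32^{2} = -1645 + 1024 = -621$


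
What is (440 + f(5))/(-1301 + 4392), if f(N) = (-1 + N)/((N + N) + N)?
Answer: 6604/46365 ≈ 0.14244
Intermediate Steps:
f(N) = (-1 + N)/(3*N) (f(N) = (-1 + N)/(2*N + N) = (-1 + N)/((3*N)) = (-1 + N)*(1/(3*N)) = (-1 + N)/(3*N))
(440 + f(5))/(-1301 + 4392) = (440 + (⅓)*(-1 + 5)/5)/(-1301 + 4392) = (440 + (⅓)*(⅕)*4)/3091 = (440 + 4/15)*(1/3091) = (6604/15)*(1/3091) = 6604/46365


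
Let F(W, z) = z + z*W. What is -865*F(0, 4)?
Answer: -3460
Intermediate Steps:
F(W, z) = z + W*z
-865*F(0, 4) = -3460*(1 + 0) = -3460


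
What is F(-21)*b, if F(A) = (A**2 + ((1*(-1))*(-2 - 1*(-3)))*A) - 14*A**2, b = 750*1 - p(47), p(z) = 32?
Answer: -4101216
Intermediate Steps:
b = 718 (b = 750*1 - 1*32 = 750 - 32 = 718)
F(A) = -A - 13*A**2 (F(A) = (A**2 + (-(-2 + 3))*A) - 14*A**2 = (A**2 + (-1*1)*A) - 14*A**2 = (A**2 - A) - 14*A**2 = -A - 13*A**2)
F(-21)*b = -1*(-21)*(1 + 13*(-21))*718 = -1*(-21)*(1 - 273)*718 = -1*(-21)*(-272)*718 = -5712*718 = -4101216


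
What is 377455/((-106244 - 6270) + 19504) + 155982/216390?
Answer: -2238986721/670881130 ≈ -3.3374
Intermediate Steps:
377455/((-106244 - 6270) + 19504) + 155982/216390 = 377455/(-112514 + 19504) + 155982*(1/216390) = 377455/(-93010) + 25997/36065 = 377455*(-1/93010) + 25997/36065 = -75491/18602 + 25997/36065 = -2238986721/670881130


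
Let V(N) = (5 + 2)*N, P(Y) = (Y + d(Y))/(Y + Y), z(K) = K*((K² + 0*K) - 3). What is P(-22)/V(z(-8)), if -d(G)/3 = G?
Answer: 1/3416 ≈ 0.00029274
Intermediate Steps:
z(K) = K*(-3 + K²) (z(K) = K*((K² + 0) - 3) = K*(K² - 3) = K*(-3 + K²))
d(G) = -3*G
P(Y) = -1 (P(Y) = (Y - 3*Y)/(Y + Y) = (-2*Y)/((2*Y)) = (-2*Y)*(1/(2*Y)) = -1)
V(N) = 7*N
P(-22)/V(z(-8)) = -1/(7*(-8*(-3 + (-8)²))) = -1/(7*(-8*(-3 + 64))) = -1/(7*(-8*61)) = -1/(7*(-488)) = -1/(-3416) = -1*(-1/3416) = 1/3416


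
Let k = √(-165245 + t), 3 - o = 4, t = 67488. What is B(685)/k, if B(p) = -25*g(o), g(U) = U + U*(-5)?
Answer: 100*I*√97757/97757 ≈ 0.31984*I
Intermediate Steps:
o = -1 (o = 3 - 1*4 = 3 - 4 = -1)
g(U) = -4*U (g(U) = U - 5*U = -4*U)
B(p) = -100 (B(p) = -(-100)*(-1) = -25*4 = -100)
k = I*√97757 (k = √(-165245 + 67488) = √(-97757) = I*√97757 ≈ 312.66*I)
B(685)/k = -100*(-I*√97757/97757) = -(-100)*I*√97757/97757 = 100*I*√97757/97757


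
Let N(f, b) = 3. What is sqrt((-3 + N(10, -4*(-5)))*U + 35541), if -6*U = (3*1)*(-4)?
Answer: 3*sqrt(3949) ≈ 188.52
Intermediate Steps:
U = 2 (U = -3*1*(-4)/6 = -(-4)/2 = -1/6*(-12) = 2)
sqrt((-3 + N(10, -4*(-5)))*U + 35541) = sqrt((-3 + 3)*2 + 35541) = sqrt(0*2 + 35541) = sqrt(0 + 35541) = sqrt(35541) = 3*sqrt(3949)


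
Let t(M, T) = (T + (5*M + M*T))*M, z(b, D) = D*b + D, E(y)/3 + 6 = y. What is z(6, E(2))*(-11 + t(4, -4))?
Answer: 924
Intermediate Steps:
E(y) = -18 + 3*y
z(b, D) = D + D*b
t(M, T) = M*(T + 5*M + M*T) (t(M, T) = (T + 5*M + M*T)*M = M*(T + 5*M + M*T))
z(6, E(2))*(-11 + t(4, -4)) = ((-18 + 3*2)*(1 + 6))*(-11 + 4*(-4 + 5*4 + 4*(-4))) = ((-18 + 6)*7)*(-11 + 4*(-4 + 20 - 16)) = (-12*7)*(-11 + 4*0) = -84*(-11 + 0) = -84*(-11) = 924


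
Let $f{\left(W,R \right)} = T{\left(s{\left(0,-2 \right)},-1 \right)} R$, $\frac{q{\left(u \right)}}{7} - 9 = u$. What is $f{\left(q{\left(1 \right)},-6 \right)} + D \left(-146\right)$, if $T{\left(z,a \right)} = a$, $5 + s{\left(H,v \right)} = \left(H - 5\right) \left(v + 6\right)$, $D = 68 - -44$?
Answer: $-16346$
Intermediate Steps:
$q{\left(u \right)} = 63 + 7 u$
$D = 112$ ($D = 68 + 44 = 112$)
$s{\left(H,v \right)} = -5 + \left(-5 + H\right) \left(6 + v\right)$ ($s{\left(H,v \right)} = -5 + \left(H - 5\right) \left(v + 6\right) = -5 + \left(-5 + H\right) \left(6 + v\right)$)
$f{\left(W,R \right)} = - R$
$f{\left(q{\left(1 \right)},-6 \right)} + D \left(-146\right) = \left(-1\right) \left(-6\right) + 112 \left(-146\right) = 6 - 16352 = -16346$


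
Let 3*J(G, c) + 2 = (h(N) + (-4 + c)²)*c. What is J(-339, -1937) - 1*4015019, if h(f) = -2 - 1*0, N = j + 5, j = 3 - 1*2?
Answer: -7309651882/3 ≈ -2.4366e+9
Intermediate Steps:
j = 1 (j = 3 - 2 = 1)
N = 6 (N = 1 + 5 = 6)
h(f) = -2 (h(f) = -2 + 0 = -2)
J(G, c) = -⅔ + c*(-2 + (-4 + c)²)/3 (J(G, c) = -⅔ + ((-2 + (-4 + c)²)*c)/3 = -⅔ + (c*(-2 + (-4 + c)²))/3 = -⅔ + c*(-2 + (-4 + c)²)/3)
J(-339, -1937) - 1*4015019 = (-⅔ - ⅔*(-1937) + (⅓)*(-1937)*(-4 - 1937)²) - 1*4015019 = (-⅔ + 3874/3 + (⅓)*(-1937)*(-1941)²) - 4015019 = (-⅔ + 3874/3 + (⅓)*(-1937)*3767481) - 4015019 = (-⅔ + 3874/3 - 2432536899) - 4015019 = -7297606825/3 - 4015019 = -7309651882/3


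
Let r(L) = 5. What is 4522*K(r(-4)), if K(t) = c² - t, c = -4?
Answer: 49742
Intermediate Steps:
K(t) = 16 - t (K(t) = (-4)² - t = 16 - t)
4522*K(r(-4)) = 4522*(16 - 1*5) = 4522*(16 - 5) = 4522*11 = 49742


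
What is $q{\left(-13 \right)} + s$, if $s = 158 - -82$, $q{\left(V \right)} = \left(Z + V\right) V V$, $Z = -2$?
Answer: $-2295$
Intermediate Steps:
$q{\left(V \right)} = V^{2} \left(-2 + V\right)$ ($q{\left(V \right)} = \left(-2 + V\right) V V = V \left(-2 + V\right) V = V^{2} \left(-2 + V\right)$)
$s = 240$ ($s = 158 + 82 = 240$)
$q{\left(-13 \right)} + s = \left(-13\right)^{2} \left(-2 - 13\right) + 240 = 169 \left(-15\right) + 240 = -2535 + 240 = -2295$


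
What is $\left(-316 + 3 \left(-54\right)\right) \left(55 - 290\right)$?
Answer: $112330$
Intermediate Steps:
$\left(-316 + 3 \left(-54\right)\right) \left(55 - 290\right) = \left(-316 - 162\right) \left(-235\right) = \left(-478\right) \left(-235\right) = 112330$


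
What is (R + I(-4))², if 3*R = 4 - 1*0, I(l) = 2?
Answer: 100/9 ≈ 11.111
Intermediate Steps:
R = 4/3 (R = (4 - 1*0)/3 = (4 + 0)/3 = (⅓)*4 = 4/3 ≈ 1.3333)
(R + I(-4))² = (4/3 + 2)² = (10/3)² = 100/9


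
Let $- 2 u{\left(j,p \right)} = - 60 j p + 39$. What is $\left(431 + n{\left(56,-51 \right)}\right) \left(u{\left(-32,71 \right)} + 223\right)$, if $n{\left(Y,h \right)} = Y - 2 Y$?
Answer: $- \frac{50967375}{2} \approx -2.5484 \cdot 10^{7}$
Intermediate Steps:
$n{\left(Y,h \right)} = - Y$
$u{\left(j,p \right)} = - \frac{39}{2} + 30 j p$ ($u{\left(j,p \right)} = - \frac{- 60 j p + 39}{2} = - \frac{39 - 60 j p}{2} = - \frac{39}{2} + 30 j p$)
$\left(431 + n{\left(56,-51 \right)}\right) \left(u{\left(-32,71 \right)} + 223\right) = \left(431 - 56\right) \left(\left(- \frac{39}{2} + 30 \left(-32\right) 71\right) + 223\right) = \left(431 - 56\right) \left(\left(- \frac{39}{2} - 68160\right) + 223\right) = 375 \left(- \frac{136359}{2} + 223\right) = 375 \left(- \frac{135913}{2}\right) = - \frac{50967375}{2}$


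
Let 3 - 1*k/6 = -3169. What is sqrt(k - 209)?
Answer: sqrt(18823) ≈ 137.20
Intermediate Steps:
k = 19032 (k = 18 - 6*(-3169) = 18 + 19014 = 19032)
sqrt(k - 209) = sqrt(19032 - 209) = sqrt(18823)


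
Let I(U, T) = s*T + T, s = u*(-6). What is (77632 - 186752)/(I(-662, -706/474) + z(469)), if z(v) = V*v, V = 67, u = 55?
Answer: -6465360/1890847 ≈ -3.4193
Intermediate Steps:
s = -330 (s = 55*(-6) = -330)
z(v) = 67*v
I(U, T) = -329*T (I(U, T) = -330*T + T = -329*T)
(77632 - 186752)/(I(-662, -706/474) + z(469)) = (77632 - 186752)/(-(-232274)/474 + 67*469) = -109120/(-(-232274)/474 + 31423) = -109120/(-329*(-353/237) + 31423) = -109120/(116137/237 + 31423) = -109120/7563388/237 = -109120*237/7563388 = -6465360/1890847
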